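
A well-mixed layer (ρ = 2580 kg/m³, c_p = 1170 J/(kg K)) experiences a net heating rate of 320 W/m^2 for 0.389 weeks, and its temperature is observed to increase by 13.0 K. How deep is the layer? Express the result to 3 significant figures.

1.92 m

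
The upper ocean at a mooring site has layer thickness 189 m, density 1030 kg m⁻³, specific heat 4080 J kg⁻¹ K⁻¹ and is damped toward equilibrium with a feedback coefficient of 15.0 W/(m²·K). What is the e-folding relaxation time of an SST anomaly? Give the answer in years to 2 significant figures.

1.7 years

Areal heat capacity C = ρ c_p D = 1030 × 4080 × 189 = 7.94×10^8 J/(m²·K).
Relaxation time τ = C / λ = 7.94×10^8 / 15.0 = 5.30×10^7 s.
In years: 5.30×10^7 s / (3.156×10^7 s/year) = 1.68 years.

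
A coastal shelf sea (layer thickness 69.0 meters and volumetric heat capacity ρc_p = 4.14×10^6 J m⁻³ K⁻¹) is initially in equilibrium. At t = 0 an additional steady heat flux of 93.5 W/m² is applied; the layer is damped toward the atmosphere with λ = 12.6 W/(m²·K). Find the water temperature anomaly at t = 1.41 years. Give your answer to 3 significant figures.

6.38 K

Areal heat capacity C = ρc_p × D = 4.14×10^6 × 69.0 = 2.86×10^8 J m⁻² K⁻¹.
τ = C / λ = 2.86×10^8 / 12.6 = 2.27×10^7 s.
Equilibrium anomaly ΔT_eq = F / λ = 93.5 / 12.6 = 7.42 K.
t = 1.41 years = 4.45×10^7 s, so t/τ = 1.96.
ΔT(t) = ΔT_eq (1 − e^(−t/τ)) = 7.42 × (1 − e^−1.96) = 6.38 K.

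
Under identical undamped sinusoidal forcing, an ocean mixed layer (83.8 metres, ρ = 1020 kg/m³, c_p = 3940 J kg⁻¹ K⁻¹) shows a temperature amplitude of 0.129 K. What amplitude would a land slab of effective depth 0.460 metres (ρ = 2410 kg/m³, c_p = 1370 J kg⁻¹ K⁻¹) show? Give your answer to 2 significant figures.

29 K

C_ocean = 3.37×10^8 J/(m²·K); C_land = 1.52×10^6 J/(m²·K).
A ∝ 1/C ⇒ A_land = A_ocean × C_ocean/C_land = 0.129 × 222 = 28.6 K.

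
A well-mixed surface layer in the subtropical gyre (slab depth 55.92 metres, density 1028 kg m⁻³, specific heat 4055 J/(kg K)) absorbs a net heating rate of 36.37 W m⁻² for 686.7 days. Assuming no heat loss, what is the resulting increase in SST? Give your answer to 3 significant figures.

Areal heat capacity C = ρ c_p D = 1028 × 4055 × 55.92 = 2.33×10^8 J/(m²·K).
Net heat input Q = F Δt = 36.37 × (686.7 days × 86400 s/day) = 2.16×10^9 J/m².
ΔT = Q / C = 2.16×10^9 / 2.33×10^8 = 9.26 K.

9.26 K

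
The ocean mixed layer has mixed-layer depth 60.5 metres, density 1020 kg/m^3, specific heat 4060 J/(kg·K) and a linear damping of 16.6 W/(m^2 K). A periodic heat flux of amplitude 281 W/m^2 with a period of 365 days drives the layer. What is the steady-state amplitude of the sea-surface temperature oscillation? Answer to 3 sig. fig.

Areal heat capacity C = ρ c_p D = 1020 × 4060 × 60.5 = 2.51×10^8 J m⁻² K⁻¹.
Angular frequency ω = 2π / T = 2π / 3.15×10^7 s = 1.99×10^-7 s⁻¹.
√((Cω)² + λ²) = √((49.9)² + 16.6²) = 52.6 W/(m²·K).
Amplitude A = F₀ / √((Cω)²+λ²) = 281 / 52.6 = 5.34 K.

5.34 K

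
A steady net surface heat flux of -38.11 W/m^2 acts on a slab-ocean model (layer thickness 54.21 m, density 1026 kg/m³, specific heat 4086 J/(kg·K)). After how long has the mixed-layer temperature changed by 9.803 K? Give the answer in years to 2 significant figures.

Areal heat capacity C = ρ c_p D = 1026 × 4086 × 54.21 = 2.27×10^8 J m⁻² K⁻¹.
Time required: Δt = C ΔT / F = 2.27×10^8 × -9.803 / -38.11 = 5.85×10^7 s.
In years: 5.85×10^7 s / (3.156×10^7 s/year) = 1.85 years.

1.9 years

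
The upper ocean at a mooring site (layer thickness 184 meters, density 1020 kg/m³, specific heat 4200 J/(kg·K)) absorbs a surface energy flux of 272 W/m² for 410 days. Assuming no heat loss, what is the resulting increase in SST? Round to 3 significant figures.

Areal heat capacity C = ρ c_p D = 1020 × 4200 × 184 = 7.88×10^8 J/(m²·K).
Net heat input Q = F Δt = 272 × (410 days × 86400 s/day) = 9.64×10^9 J/m².
ΔT = Q / C = 9.64×10^9 / 7.88×10^8 = 12.2 K.

12.2 K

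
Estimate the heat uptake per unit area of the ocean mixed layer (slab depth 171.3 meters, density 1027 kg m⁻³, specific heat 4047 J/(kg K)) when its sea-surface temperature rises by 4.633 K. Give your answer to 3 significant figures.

Areal heat capacity C = ρ c_p D = 1027 × 4047 × 171.3 = 7.12×10^8 J/(m²·K).
ΔQ = C ΔT = 7.12×10^8 × 4.633 = 3.30×10^9 J/m².

3.30×10^9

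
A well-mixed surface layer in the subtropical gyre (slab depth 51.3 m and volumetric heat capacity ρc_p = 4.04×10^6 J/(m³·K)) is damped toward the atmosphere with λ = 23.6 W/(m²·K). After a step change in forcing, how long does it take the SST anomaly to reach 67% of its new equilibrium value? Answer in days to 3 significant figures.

Areal heat capacity C = ρc_p × D = 4.04×10^6 × 51.3 = 2.07×10^8 J m⁻² K⁻¹.
τ = C / λ = 2.07×10^8 / 23.6 = 8.78×10^6 s.
Fraction reached: 1 − e^(−t/τ) = 0.67 ⇒ t = −τ ln(1 − 0.67) = τ × 1.11.
t = 9.74×10^6 s = 113 days.

113 days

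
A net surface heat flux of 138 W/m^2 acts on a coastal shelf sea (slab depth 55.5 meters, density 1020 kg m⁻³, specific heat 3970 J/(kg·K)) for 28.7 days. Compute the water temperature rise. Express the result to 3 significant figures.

1.52 K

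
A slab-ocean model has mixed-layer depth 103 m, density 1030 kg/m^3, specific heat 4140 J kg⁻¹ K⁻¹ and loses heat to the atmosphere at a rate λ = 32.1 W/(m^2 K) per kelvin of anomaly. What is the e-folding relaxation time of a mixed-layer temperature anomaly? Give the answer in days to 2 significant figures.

Areal heat capacity C = ρ c_p D = 1030 × 4140 × 103 = 4.39×10^8 J m⁻² K⁻¹.
Relaxation time τ = C / λ = 4.39×10^8 / 32.1 = 1.37×10^7 s.
In days: 1.37×10^7 s / (86400 s/day) = 158 days.

160 days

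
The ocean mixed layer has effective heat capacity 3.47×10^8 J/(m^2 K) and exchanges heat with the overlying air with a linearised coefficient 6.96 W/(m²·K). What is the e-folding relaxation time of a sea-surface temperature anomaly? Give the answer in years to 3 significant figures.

Areal heat capacity C = 3.47×10^8 J/(m^2 K) (given).
Relaxation time τ = C / λ = 3.47×10^8 / 6.96 = 4.99×10^7 s.
In years: 4.99×10^7 s / (3.156×10^7 s/year) = 1.58 years.

1.58 years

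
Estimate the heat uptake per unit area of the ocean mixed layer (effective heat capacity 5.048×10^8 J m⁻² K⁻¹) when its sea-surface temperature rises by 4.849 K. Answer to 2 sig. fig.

Areal heat capacity C = 5.048×10^8 J m⁻² K⁻¹ (given).
ΔQ = C ΔT = 5.05×10^8 × 4.849 = 2.45×10^9 J/m².

2.4×10^9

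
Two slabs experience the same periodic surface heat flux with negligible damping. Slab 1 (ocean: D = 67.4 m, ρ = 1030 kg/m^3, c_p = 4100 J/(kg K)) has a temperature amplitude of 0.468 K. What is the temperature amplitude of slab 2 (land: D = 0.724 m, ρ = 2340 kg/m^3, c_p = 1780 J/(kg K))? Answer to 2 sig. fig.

C_ocean = 2.85×10^8 J/(m²·K); C_land = 3.02×10^6 J/(m²·K).
A ∝ 1/C ⇒ A_land = A_ocean × C_ocean/C_land = 0.468 × 94.4 = 44.2 K.

44 K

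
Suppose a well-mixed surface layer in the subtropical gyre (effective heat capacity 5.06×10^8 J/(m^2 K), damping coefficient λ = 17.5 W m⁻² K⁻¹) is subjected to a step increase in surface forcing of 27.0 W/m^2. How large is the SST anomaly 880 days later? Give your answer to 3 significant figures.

1.43 K

Areal heat capacity C = 5.06×10^8 J/(m^2 K) (given).
τ = C / λ = 5.06×10^8 / 17.5 = 2.89×10^7 s.
Equilibrium anomaly ΔT_eq = F / λ = 27.0 / 17.5 = 1.54 K.
t = 880 days = 7.60×10^7 s, so t/τ = 2.63.
ΔT(t) = ΔT_eq (1 − e^(−t/τ)) = 1.54 × (1 − e^−2.63) = 1.43 K.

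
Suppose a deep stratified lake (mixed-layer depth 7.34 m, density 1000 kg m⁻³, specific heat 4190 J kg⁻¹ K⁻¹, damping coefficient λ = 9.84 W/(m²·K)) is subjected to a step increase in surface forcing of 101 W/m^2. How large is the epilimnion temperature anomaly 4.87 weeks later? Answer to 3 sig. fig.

Areal heat capacity C = ρ c_p D = 1000 × 4190 × 7.34 = 3.08×10^7 J/(m^2 K).
τ = C / λ = 3.08×10^7 / 9.84 = 3.13×10^6 s.
Equilibrium anomaly ΔT_eq = F / λ = 101 / 9.84 = 10.3 K.
t = 4.87 weeks = 2.95×10^6 s, so t/τ = 0.942.
ΔT(t) = ΔT_eq (1 − e^(−t/τ)) = 10.3 × (1 − e^−0.942) = 6.26 K.

6.26 K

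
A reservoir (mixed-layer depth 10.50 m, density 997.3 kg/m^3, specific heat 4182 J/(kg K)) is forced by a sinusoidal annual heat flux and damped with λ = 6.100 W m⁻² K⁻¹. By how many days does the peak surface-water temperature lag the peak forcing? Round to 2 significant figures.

Areal heat capacity C = ρ c_p D = 997.3 × 4182 × 10.50 = 4.38×10^7 J/(m^2 K).
ω = 2π / 3.15×10^7 s = 1.99×10^-7 s⁻¹.
Phase lag φ = arctan(Cω/λ) = arctan(8.73/6.100) = 0.961 rad.
Time lag = φ / ω = 0.961 / 1.99×10^-7 = 4.82×10^6 s = 55.8 days.

56 days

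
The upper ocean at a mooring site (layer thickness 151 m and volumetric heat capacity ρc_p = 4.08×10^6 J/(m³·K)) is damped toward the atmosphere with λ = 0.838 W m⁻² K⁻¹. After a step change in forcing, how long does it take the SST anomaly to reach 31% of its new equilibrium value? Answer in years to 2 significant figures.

8.6 years

Areal heat capacity C = ρc_p × D = 4.08×10^6 × 151 = 6.16×10^8 J/(m²·K).
τ = C / λ = 6.16×10^8 / 0.838 = 7.35×10^8 s.
Fraction reached: 1 − e^(−t/τ) = 0.31 ⇒ t = −τ ln(1 − 0.31) = τ × 0.371.
t = 2.73×10^8 s = 8.64 years.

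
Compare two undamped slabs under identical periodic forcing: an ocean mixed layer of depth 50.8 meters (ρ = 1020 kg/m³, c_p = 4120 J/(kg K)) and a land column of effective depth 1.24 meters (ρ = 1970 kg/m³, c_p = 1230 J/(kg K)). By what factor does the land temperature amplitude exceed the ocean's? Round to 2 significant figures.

71

C_ocean = 1020 × 4120 × 50.8 = 2.13×10^8 J/(m²·K).
C_land = 1970 × 1230 × 1.24 = 3.00×10^6 J/(m²·K).
Undamped amplitude ∝ 1/C, so A_land/A_ocean = C_ocean/C_land = 71.1.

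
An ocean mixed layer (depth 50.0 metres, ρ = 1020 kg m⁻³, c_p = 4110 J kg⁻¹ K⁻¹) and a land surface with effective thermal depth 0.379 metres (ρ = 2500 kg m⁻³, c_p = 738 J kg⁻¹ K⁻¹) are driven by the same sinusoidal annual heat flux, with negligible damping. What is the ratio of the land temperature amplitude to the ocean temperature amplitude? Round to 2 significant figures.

300

C_ocean = 1020 × 4110 × 50.0 = 2.10×10^8 J/(m²·K).
C_land = 2500 × 738 × 0.379 = 6.99×10^5 J/(m²·K).
Undamped amplitude ∝ 1/C, so A_land/A_ocean = C_ocean/C_land = 300.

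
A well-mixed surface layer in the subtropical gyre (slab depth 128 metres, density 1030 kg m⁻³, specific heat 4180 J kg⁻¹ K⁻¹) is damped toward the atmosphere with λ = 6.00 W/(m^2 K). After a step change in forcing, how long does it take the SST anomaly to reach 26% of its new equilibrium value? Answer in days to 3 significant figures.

320 days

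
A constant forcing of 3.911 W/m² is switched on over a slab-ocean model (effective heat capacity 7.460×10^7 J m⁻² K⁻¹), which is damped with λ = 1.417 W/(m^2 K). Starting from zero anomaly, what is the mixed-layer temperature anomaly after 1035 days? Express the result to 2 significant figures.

2.3 K

Areal heat capacity C = 7.460×10^7 J m⁻² K⁻¹ (given).
τ = C / λ = 7.46×10^7 / 1.417 = 5.26×10^7 s.
Equilibrium anomaly ΔT_eq = F / λ = 3.911 / 1.417 = 2.76 K.
t = 1035 days = 8.94×10^7 s, so t/τ = 1.70.
ΔT(t) = ΔT_eq (1 − e^(−t/τ)) = 2.76 × (1 − e^−1.70) = 2.26 K.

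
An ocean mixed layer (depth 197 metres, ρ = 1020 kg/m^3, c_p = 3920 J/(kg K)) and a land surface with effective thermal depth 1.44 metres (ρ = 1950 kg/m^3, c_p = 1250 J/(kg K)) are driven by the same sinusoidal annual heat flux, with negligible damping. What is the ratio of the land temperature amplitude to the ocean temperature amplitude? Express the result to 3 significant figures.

224

C_ocean = 1020 × 3920 × 197 = 7.88×10^8 J/(m²·K).
C_land = 1950 × 1250 × 1.44 = 3.51×10^6 J/(m²·K).
Undamped amplitude ∝ 1/C, so A_land/A_ocean = C_ocean/C_land = 224.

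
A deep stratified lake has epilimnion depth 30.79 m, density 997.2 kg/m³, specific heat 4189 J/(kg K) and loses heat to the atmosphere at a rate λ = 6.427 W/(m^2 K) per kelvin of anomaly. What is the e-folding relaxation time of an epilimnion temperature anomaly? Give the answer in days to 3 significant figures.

Areal heat capacity C = ρ c_p D = 997.2 × 4189 × 30.79 = 1.29×10^8 J/(m²·K).
Relaxation time τ = C / λ = 1.29×10^8 / 6.427 = 2.00×10^7 s.
In days: 2.00×10^7 s / (86400 s/day) = 232 days.

232 days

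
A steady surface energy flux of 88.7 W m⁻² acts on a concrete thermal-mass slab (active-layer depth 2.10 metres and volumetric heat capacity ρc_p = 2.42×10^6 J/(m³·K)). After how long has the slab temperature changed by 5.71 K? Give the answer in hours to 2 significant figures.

Areal heat capacity C = ρc_p × D = 2.42×10^6 × 2.10 = 5.08×10^6 J/(m^2 K).
Time required: Δt = C ΔT / F = 5.08×10^6 × 5.71 / 88.7 = 3.27×10^5 s.
In hours: 3.27×10^5 s / (3600 s/hour) = 90.9 hours.

91 hours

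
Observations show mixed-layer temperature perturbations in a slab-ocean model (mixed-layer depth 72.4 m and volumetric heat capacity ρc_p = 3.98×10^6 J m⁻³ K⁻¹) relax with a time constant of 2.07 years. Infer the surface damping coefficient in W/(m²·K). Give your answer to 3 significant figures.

Areal heat capacity C = ρc_p × D = 3.98×10^6 × 72.4 = 2.88×10^8 J/(m²·K).
τ = 2.07 years = 6.53×10^7 s.
λ = C / τ = 2.88×10^8 / 6.53×10^7 = 4.41 W/(m²·K).

4.41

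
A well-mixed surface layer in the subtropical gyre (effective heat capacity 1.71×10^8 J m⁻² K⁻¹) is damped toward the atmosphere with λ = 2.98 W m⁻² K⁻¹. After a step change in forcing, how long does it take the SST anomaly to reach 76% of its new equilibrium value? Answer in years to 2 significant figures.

2.6 years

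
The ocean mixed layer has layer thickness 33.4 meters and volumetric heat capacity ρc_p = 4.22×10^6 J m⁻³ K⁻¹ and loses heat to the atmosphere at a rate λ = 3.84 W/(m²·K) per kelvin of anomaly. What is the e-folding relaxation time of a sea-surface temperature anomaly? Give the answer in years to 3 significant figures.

1.16 years

Areal heat capacity C = ρc_p × D = 4.22×10^6 × 33.4 = 1.41×10^8 J/(m^2 K).
Relaxation time τ = C / λ = 1.41×10^8 / 3.84 = 3.67×10^7 s.
In years: 3.67×10^7 s / (3.156×10^7 s/year) = 1.16 years.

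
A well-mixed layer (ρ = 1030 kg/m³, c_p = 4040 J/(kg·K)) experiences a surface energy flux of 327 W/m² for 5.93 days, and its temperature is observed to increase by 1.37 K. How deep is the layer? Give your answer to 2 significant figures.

Heat input Q = F Δt = 327 × 5.12×10^5 s = 1.68×10^8 J/m².
Required areal heat capacity C = Q / ΔT = 1.22×10^8 J/(m²·K).
Depth D = C / (ρ c_p) = 1.22×10^8 / (1030 × 4040) = 29.4 m.

29 m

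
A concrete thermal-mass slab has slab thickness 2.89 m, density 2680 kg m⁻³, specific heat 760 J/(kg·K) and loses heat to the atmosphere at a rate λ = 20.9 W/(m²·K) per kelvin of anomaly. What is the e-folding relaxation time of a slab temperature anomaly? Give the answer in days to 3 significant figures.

3.26 days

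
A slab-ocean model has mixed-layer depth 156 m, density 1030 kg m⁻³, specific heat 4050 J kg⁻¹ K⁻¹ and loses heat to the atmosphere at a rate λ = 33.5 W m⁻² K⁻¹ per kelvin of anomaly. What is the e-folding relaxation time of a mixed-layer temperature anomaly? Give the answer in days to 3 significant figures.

225 days

Areal heat capacity C = ρ c_p D = 1030 × 4050 × 156 = 6.51×10^8 J/(m²·K).
Relaxation time τ = C / λ = 6.51×10^8 / 33.5 = 1.94×10^7 s.
In days: 1.94×10^7 s / (86400 s/day) = 225 days.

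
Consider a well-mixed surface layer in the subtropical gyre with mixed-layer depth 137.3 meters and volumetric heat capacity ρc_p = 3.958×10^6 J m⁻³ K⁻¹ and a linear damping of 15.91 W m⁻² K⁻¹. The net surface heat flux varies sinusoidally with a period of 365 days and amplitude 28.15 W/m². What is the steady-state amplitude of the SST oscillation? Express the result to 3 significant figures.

0.257 K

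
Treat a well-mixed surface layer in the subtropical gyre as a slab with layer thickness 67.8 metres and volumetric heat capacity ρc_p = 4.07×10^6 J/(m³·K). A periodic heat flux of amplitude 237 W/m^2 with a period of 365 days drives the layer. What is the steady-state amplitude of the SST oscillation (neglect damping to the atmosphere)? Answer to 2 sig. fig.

4.3 K

Areal heat capacity C = ρc_p × D = 4.07×10^6 × 67.8 = 2.76×10^8 J/(m²·K).
Angular frequency ω = 2π / T = 2π / 3.15×10^7 s = 1.99×10^-7 s⁻¹.
Cω = 2.76×10^8 × 1.99×10^-7 = 55.0 W/(m²·K).
Amplitude A = F₀ / (Cω) = 237 / 55.0 = 4.31 K.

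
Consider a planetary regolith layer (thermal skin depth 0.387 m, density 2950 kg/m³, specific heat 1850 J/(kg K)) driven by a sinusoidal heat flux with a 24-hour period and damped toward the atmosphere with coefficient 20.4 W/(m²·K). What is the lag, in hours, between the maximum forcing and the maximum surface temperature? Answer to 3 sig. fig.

Areal heat capacity C = ρ c_p D = 2950 × 1850 × 0.387 = 2.11×10^6 J/(m^2 K).
ω = 2π / 86400 s = 7.27×10^-5 s⁻¹.
Phase lag φ = arctan(Cω/λ) = arctan(154/20.4) = 1.44 rad.
Time lag = φ / ω = 1.44 / 7.27×10^-5 = 19800 s = 5.50 hours.

5.50 hours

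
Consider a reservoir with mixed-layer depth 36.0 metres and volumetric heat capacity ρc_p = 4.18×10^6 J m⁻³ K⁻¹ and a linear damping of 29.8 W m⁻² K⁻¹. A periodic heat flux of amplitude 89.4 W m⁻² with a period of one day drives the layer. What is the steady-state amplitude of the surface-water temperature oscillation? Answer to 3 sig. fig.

0.00817 K

Areal heat capacity C = ρc_p × D = 4.18×10^6 × 36.0 = 1.50×10^8 J/(m²·K).
Angular frequency ω = 2π / T = 2π / 86400 s = 7.27×10^-5 s⁻¹.
√((Cω)² + λ²) = √((10900)² + 29.8²) = 10900 W/(m²·K).
Amplitude A = F₀ / √((Cω)²+λ²) = 89.4 / 10900 = 0.00817 K.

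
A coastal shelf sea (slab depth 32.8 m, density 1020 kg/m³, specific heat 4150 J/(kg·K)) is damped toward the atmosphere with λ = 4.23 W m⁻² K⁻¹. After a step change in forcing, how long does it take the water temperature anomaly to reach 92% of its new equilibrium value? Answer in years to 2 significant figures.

2.6 years

Areal heat capacity C = ρ c_p D = 1020 × 4150 × 32.8 = 1.39×10^8 J/(m^2 K).
τ = C / λ = 1.39×10^8 / 4.23 = 3.28×10^7 s.
Fraction reached: 1 − e^(−t/τ) = 0.92 ⇒ t = −τ ln(1 − 0.92) = τ × 2.53.
t = 8.29×10^7 s = 2.63 years.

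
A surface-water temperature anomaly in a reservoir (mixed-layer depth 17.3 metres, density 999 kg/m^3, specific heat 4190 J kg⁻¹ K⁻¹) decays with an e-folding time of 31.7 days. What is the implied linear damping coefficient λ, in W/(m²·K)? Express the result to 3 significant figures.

Areal heat capacity C = ρ c_p D = 999 × 4190 × 17.3 = 7.24×10^7 J/(m^2 K).
τ = 31.7 days = 2.74×10^6 s.
λ = C / τ = 7.24×10^7 / 2.74×10^6 = 26.4 W/(m²·K).

26.4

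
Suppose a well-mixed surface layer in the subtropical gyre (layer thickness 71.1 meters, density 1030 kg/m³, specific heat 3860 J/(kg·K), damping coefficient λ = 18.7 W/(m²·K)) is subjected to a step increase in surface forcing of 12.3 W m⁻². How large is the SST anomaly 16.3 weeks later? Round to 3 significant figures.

Areal heat capacity C = ρ c_p D = 1030 × 3860 × 71.1 = 2.83×10^8 J m⁻² K⁻¹.
τ = C / λ = 2.83×10^8 / 18.7 = 1.51×10^7 s.
Equilibrium anomaly ΔT_eq = F / λ = 12.3 / 18.7 = 0.658 K.
t = 16.3 weeks = 9.86×10^6 s, so t/τ = 0.652.
ΔT(t) = ΔT_eq (1 − e^(−t/τ)) = 0.658 × (1 − e^−0.652) = 0.315 K.

0.315 K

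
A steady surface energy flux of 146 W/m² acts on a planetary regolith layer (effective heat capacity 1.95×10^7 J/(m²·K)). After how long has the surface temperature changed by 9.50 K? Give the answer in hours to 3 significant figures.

352 hours

Areal heat capacity C = 1.95×10^7 J/(m²·K) (given).
Time required: Δt = C ΔT / F = 1.95×10^7 × 9.50 / 146 = 1.27×10^6 s.
In hours: 1.27×10^6 s / (3600 s/hour) = 352 hours.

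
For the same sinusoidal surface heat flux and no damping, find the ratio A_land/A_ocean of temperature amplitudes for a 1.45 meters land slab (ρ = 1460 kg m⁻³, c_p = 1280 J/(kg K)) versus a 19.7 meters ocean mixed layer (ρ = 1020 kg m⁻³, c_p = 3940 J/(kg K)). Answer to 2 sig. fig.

C_ocean = 1020 × 3940 × 19.7 = 7.92×10^7 J/(m²·K).
C_land = 1460 × 1280 × 1.45 = 2.71×10^6 J/(m²·K).
Undamped amplitude ∝ 1/C, so A_land/A_ocean = C_ocean/C_land = 29.2.

29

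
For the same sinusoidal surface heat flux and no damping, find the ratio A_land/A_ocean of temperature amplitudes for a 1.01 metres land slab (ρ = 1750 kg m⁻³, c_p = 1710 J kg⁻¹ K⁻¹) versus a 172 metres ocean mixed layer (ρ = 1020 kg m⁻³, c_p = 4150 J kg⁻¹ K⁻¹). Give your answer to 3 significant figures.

C_ocean = 1020 × 4150 × 172 = 7.28×10^8 J/(m²·K).
C_land = 1750 × 1710 × 1.01 = 3.02×10^6 J/(m²·K).
Undamped amplitude ∝ 1/C, so A_land/A_ocean = C_ocean/C_land = 241.

241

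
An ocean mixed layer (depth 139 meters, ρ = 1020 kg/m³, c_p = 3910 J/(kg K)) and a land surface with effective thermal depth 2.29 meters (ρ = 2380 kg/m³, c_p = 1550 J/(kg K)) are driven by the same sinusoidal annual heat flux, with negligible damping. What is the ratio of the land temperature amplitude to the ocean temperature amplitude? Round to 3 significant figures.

65.6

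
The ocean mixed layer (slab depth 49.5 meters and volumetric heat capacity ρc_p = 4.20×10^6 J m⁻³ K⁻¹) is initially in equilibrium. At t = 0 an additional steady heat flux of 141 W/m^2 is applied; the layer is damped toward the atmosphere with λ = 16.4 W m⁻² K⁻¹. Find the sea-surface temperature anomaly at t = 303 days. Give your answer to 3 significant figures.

7.51 K

Areal heat capacity C = ρc_p × D = 4.20×10^6 × 49.5 = 2.08×10^8 J/(m^2 K).
τ = C / λ = 2.08×10^8 / 16.4 = 1.27×10^7 s.
Equilibrium anomaly ΔT_eq = F / λ = 141 / 16.4 = 8.60 K.
t = 303 days = 2.62×10^7 s, so t/τ = 2.07.
ΔT(t) = ΔT_eq (1 − e^(−t/τ)) = 8.60 × (1 − e^−2.07) = 7.51 K.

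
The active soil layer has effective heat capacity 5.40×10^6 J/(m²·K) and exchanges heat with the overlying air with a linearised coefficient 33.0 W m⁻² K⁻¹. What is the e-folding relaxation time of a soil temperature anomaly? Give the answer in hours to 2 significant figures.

45 hours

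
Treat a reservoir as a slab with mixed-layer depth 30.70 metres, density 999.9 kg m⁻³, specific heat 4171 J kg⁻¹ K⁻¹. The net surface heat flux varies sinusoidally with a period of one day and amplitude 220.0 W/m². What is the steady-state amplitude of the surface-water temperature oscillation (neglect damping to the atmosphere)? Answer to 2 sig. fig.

0.024 K

Areal heat capacity C = ρ c_p D = 999.9 × 4171 × 30.70 = 1.28×10^8 J/(m^2 K).
Angular frequency ω = 2π / T = 2π / 86400 s = 7.27×10^-5 s⁻¹.
Cω = 1.28×10^8 × 7.27×10^-5 = 9310 W/(m²·K).
Amplitude A = F₀ / (Cω) = 220.0 / 9310 = 0.0236 K.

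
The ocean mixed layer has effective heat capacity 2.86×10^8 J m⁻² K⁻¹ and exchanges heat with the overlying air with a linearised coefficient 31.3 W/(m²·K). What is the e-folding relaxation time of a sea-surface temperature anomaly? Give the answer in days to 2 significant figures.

Areal heat capacity C = 2.86×10^8 J m⁻² K⁻¹ (given).
Relaxation time τ = C / λ = 2.86×10^8 / 31.3 = 9.14×10^6 s.
In days: 9.14×10^6 s / (86400 s/day) = 106 days.

110 days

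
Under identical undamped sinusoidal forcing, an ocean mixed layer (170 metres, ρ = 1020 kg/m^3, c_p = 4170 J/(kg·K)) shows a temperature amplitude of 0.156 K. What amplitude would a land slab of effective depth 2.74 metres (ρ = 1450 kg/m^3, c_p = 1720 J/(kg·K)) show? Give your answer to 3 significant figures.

16.5 K

C_ocean = 7.23×10^8 J/(m²·K); C_land = 6.83×10^6 J/(m²·K).
A ∝ 1/C ⇒ A_land = A_ocean × C_ocean/C_land = 0.156 × 106 = 16.5 K.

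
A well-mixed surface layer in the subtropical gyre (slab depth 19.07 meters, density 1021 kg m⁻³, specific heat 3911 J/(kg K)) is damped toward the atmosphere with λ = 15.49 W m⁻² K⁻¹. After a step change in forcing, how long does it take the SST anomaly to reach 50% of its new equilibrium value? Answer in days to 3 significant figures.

Areal heat capacity C = ρ c_p D = 1021 × 3911 × 19.07 = 7.61×10^7 J/(m^2 K).
τ = C / λ = 7.61×10^7 / 15.49 = 4.92×10^6 s.
Fraction reached: 1 − e^(−t/τ) = 0.50 ⇒ t = −τ ln(1 − 0.50) = τ × 0.693.
t = 3.41×10^6 s = 39.4 days.

39.4 days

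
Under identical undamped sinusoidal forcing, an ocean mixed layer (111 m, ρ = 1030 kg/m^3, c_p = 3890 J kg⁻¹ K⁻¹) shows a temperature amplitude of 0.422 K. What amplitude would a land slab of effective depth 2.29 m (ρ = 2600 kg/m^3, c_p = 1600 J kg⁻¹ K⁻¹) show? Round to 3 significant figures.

C_ocean = 4.45×10^8 J/(m²·K); C_land = 9.53×10^6 J/(m²·K).
A ∝ 1/C ⇒ A_land = A_ocean × C_ocean/C_land = 0.422 × 46.7 = 19.7 K.

19.7 K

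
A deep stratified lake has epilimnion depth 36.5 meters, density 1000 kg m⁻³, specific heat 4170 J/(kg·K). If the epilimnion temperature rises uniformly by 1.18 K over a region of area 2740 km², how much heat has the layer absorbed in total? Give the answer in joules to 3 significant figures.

4.92×10^17 J

Areal heat capacity C = ρ c_p D = 1000 × 4170 × 36.5 = 1.52×10^8 J m⁻² K⁻¹.
Heat per unit area: q = C ΔT = 1.52×10^8 × 1.18 = 1.80×10^8 J/m².
Total heat: Q = q × A = 1.80×10^8 × (2740 × 10⁶ m²) = 4.92×10^17 J.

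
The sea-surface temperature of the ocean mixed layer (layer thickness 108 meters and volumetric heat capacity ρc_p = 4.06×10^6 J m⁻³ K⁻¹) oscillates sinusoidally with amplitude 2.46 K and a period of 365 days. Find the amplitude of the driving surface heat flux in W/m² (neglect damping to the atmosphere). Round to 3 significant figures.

215

Areal heat capacity C = ρc_p × D = 4.06×10^6 × 108 = 4.38×10^8 J/(m^2 K).
ω = 2π / 3.15×10^7 s = 1.99×10^-7 s⁻¹.
Cω = 4.38×10^8 × 1.99×10^-7 = 87.4 W/(m²·K).
F₀ = A × Cω = 2.46 × 87.4 = 215 W/m².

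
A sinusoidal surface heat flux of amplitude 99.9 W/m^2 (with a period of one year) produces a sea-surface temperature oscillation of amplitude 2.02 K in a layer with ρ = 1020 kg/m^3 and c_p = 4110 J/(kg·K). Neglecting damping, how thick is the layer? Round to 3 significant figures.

ω = 2π / 3.15×10^7 s = 1.99×10^-7 s⁻¹.
Required C = F₀ / (A ω) = 99.9 / (2.02 × 1.99×10^-7) = 2.48×10^8 J/(m²·K).
D = C / (ρ c_p) = 2.48×10^8 / (1020 × 4110) = 59.2 m.

59.2 m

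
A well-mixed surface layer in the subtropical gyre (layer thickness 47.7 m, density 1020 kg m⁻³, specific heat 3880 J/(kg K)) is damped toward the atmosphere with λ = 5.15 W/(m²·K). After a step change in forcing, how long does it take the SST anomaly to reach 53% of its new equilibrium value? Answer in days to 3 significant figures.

320 days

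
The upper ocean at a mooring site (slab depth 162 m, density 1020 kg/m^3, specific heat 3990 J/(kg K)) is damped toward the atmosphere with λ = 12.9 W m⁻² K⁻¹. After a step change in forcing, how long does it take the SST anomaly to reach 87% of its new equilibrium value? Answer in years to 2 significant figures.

Areal heat capacity C = ρ c_p D = 1020 × 3990 × 162 = 6.59×10^8 J/(m²·K).
τ = C / λ = 6.59×10^8 / 12.9 = 5.11×10^7 s.
Fraction reached: 1 − e^(−t/τ) = 0.87 ⇒ t = −τ ln(1 − 0.87) = τ × 2.04.
t = 1.04×10^8 s = 3.30 years.

3.3 years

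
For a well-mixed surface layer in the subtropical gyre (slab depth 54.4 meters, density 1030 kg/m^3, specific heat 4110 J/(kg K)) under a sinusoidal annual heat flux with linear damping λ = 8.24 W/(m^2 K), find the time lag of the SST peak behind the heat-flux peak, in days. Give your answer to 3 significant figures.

Areal heat capacity C = ρ c_p D = 1030 × 4110 × 54.4 = 2.30×10^8 J m⁻² K⁻¹.
ω = 2π / 3.15×10^7 s = 1.99×10^-7 s⁻¹.
Phase lag φ = arctan(Cω/λ) = arctan(45.9/8.24) = 1.39 rad.
Time lag = φ / ω = 1.39 / 1.99×10^-7 = 6.99×10^6 s = 80.9 days.

80.9 days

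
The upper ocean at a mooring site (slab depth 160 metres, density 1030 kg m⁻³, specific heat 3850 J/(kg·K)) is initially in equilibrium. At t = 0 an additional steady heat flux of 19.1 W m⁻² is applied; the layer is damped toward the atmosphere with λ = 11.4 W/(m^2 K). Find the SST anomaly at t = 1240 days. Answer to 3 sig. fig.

Areal heat capacity C = ρ c_p D = 1030 × 3850 × 160 = 6.34×10^8 J/(m^2 K).
τ = C / λ = 6.34×10^8 / 11.4 = 5.57×10^7 s.
Equilibrium anomaly ΔT_eq = F / λ = 19.1 / 11.4 = 1.68 K.
t = 1240 days = 1.07×10^8 s, so t/τ = 1.92.
ΔT(t) = ΔT_eq (1 − e^(−t/τ)) = 1.68 × (1 − e^−1.92) = 1.43 K.

1.43 K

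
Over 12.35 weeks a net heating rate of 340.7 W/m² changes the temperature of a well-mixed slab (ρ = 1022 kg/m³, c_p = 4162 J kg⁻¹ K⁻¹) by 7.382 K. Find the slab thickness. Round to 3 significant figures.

81.0 m

Heat input Q = F Δt = 340.7 × 7.47×10^6 s = 2.54×10^9 J/m².
Required areal heat capacity C = Q / ΔT = 3.45×10^8 J/(m²·K).
Depth D = C / (ρ c_p) = 3.45×10^8 / (1022 × 4162) = 81.0 m.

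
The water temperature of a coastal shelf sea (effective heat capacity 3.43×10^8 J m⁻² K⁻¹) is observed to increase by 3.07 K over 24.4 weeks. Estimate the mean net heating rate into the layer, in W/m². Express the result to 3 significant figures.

Areal heat capacity C = 3.43×10^8 J m⁻² K⁻¹ (given).
Required heat per unit area: Q = C ΔT = 3.43×10^8 × 3.07 = 1.05×10^9 J/m².
Flux F = Q / Δt = 1.05×10^9 / 1.48×10^7 s = 71.4 W/m².

71.4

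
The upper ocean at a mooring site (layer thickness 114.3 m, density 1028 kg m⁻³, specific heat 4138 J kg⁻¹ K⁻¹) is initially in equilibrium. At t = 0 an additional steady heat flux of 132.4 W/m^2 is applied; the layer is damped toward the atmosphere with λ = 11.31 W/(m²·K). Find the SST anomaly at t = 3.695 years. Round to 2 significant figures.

11 K

Areal heat capacity C = ρ c_p D = 1028 × 4138 × 114.3 = 4.86×10^8 J/(m²·K).
τ = C / λ = 4.86×10^8 / 11.31 = 4.30×10^7 s.
Equilibrium anomaly ΔT_eq = F / λ = 132.4 / 11.31 = 11.7 K.
t = 3.695 years = 1.17×10^8 s, so t/τ = 2.71.
ΔT(t) = ΔT_eq (1 − e^(−t/τ)) = 11.7 × (1 − e^−2.71) = 10.9 K.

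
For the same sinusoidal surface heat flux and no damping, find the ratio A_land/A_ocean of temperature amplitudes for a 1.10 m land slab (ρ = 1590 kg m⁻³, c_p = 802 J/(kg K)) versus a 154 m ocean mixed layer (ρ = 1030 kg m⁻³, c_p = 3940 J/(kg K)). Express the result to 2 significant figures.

450

C_ocean = 1030 × 3940 × 154 = 6.25×10^8 J/(m²·K).
C_land = 1590 × 802 × 1.10 = 1.40×10^6 J/(m²·K).
Undamped amplitude ∝ 1/C, so A_land/A_ocean = C_ocean/C_land = 446.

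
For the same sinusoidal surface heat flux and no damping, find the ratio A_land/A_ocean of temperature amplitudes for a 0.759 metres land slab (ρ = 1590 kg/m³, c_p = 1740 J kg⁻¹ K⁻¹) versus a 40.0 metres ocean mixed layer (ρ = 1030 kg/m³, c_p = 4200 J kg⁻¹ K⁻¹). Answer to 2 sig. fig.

C_ocean = 1030 × 4200 × 40.0 = 1.73×10^8 J/(m²·K).
C_land = 1590 × 1740 × 0.759 = 2.10×10^6 J/(m²·K).
Undamped amplitude ∝ 1/C, so A_land/A_ocean = C_ocean/C_land = 82.4.

82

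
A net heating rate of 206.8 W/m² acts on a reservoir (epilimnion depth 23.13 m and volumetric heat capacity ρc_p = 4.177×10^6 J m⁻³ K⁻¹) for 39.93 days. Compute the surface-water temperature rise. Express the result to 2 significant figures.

7.4 K

Areal heat capacity C = ρc_p × D = 4.177×10^6 × 23.13 = 9.66×10^7 J/(m^2 K).
Net heat input Q = F Δt = 206.8 × (39.93 days × 86400 s/day) = 7.13×10^8 J/m².
ΔT = Q / C = 7.13×10^8 / 9.66×10^7 = 7.38 K.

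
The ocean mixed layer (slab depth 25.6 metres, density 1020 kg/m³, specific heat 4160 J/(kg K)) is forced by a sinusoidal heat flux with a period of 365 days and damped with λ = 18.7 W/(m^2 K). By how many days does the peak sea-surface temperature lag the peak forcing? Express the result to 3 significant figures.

49.9 days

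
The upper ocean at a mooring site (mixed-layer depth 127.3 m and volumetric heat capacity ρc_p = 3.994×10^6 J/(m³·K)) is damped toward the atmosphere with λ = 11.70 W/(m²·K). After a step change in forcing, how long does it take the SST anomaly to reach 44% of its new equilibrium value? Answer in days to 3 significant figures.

Areal heat capacity C = ρc_p × D = 3.994×10^6 × 127.3 = 5.08×10^8 J/(m²·K).
τ = C / λ = 5.08×10^8 / 11.70 = 4.35×10^7 s.
Fraction reached: 1 − e^(−t/τ) = 0.44 ⇒ t = −τ ln(1 − 0.44) = τ × 0.580.
t = 2.52×10^7 s = 292 days.

292 days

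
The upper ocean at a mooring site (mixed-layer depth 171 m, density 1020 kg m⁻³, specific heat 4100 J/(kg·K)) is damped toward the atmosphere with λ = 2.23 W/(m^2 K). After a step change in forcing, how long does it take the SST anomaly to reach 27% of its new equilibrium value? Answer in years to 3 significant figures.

Areal heat capacity C = ρ c_p D = 1020 × 4100 × 171 = 7.15×10^8 J m⁻² K⁻¹.
τ = C / λ = 7.15×10^8 / 2.23 = 3.21×10^8 s.
Fraction reached: 1 − e^(−t/τ) = 0.27 ⇒ t = −τ ln(1 − 0.27) = τ × 0.315.
t = 1.01×10^8 s = 3.20 years.

3.20 years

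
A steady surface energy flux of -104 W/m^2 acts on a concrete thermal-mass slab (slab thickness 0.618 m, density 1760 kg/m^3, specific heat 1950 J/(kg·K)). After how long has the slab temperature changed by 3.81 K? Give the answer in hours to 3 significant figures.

Areal heat capacity C = ρ c_p D = 1760 × 1950 × 0.618 = 2.12×10^6 J/(m²·K).
Time required: Δt = C ΔT / F = 2.12×10^6 × -3.81 / -104 = 77700 s.
In hours: 77700 s / (3600 s/hour) = 21.6 hours.

21.6 hours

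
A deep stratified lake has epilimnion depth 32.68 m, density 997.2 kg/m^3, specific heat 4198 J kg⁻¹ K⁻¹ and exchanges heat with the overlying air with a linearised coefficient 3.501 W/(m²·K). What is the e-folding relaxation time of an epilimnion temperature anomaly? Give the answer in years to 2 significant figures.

1.2 years

Areal heat capacity C = ρ c_p D = 997.2 × 4198 × 32.68 = 1.37×10^8 J/(m^2 K).
Relaxation time τ = C / λ = 1.37×10^8 / 3.501 = 3.91×10^7 s.
In years: 3.91×10^7 s / (3.156×10^7 s/year) = 1.24 years.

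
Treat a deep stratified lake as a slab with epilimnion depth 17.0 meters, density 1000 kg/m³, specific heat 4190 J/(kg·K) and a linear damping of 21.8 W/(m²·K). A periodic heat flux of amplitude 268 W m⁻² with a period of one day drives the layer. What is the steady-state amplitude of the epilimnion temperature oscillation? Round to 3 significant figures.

0.0517 K

Areal heat capacity C = ρ c_p D = 1000 × 4190 × 17.0 = 7.12×10^7 J/(m²·K).
Angular frequency ω = 2π / T = 2π / 86400 s = 7.27×10^-5 s⁻¹.
√((Cω)² + λ²) = √((5180)² + 21.8²) = 5180 W/(m²·K).
Amplitude A = F₀ / √((Cω)²+λ²) = 268 / 5180 = 0.0517 K.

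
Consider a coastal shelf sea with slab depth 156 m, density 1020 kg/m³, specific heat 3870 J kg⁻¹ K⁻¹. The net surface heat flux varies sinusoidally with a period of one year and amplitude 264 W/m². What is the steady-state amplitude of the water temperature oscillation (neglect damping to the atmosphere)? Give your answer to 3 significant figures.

2.15 K

Areal heat capacity C = ρ c_p D = 1020 × 3870 × 156 = 6.16×10^8 J/(m²·K).
Angular frequency ω = 2π / T = 2π / 3.15×10^7 s = 1.99×10^-7 s⁻¹.
Cω = 6.16×10^8 × 1.99×10^-7 = 123 W/(m²·K).
Amplitude A = F₀ / (Cω) = 264 / 123 = 2.15 K.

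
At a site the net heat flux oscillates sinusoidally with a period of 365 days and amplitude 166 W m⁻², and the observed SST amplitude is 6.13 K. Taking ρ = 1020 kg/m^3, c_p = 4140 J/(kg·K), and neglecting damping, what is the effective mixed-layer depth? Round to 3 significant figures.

ω = 2π / 3.15×10^7 s = 1.99×10^-7 s⁻¹.
Required C = F₀ / (A ω) = 166 / (6.13 × 1.99×10^-7) = 1.36×10^8 J/(m²·K).
D = C / (ρ c_p) = 1.36×10^8 / (1020 × 4140) = 32.2 m.

32.2 m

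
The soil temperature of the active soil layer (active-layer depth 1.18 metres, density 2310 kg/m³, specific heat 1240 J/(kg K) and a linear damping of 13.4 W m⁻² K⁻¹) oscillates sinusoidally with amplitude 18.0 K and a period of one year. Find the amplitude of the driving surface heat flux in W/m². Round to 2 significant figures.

240

Areal heat capacity C = ρ c_p D = 2310 × 1240 × 1.18 = 3.38×10^6 J/(m²·K).
ω = 2π / 3.15×10^7 s = 1.99×10^-7 s⁻¹.
√((Cω)² + λ²) = √((0.673)² + 13.4²) = 13.4 W/(m²·K).
F₀ = A × √((Cω)²+λ²) = 18.0 × 13.4 = 242 W/m².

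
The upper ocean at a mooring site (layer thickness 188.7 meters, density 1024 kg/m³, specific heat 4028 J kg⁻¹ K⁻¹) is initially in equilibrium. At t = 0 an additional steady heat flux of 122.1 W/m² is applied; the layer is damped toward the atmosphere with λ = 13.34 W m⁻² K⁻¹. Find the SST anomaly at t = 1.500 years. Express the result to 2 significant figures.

Areal heat capacity C = ρ c_p D = 1024 × 4028 × 188.7 = 7.78×10^8 J m⁻² K⁻¹.
τ = C / λ = 7.78×10^8 / 13.34 = 5.83×10^7 s.
Equilibrium anomaly ΔT_eq = F / λ = 122.1 / 13.34 = 9.15 K.
t = 1.500 years = 4.73×10^7 s, so t/τ = 0.811.
ΔT(t) = ΔT_eq (1 − e^(−t/τ)) = 9.15 × (1 − e^−0.811) = 5.09 K.

5.1 K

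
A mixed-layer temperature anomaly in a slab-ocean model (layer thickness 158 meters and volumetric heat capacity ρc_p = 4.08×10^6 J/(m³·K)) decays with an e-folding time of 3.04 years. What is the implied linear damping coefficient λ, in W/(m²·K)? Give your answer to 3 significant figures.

6.72

Areal heat capacity C = ρc_p × D = 4.08×10^6 × 158 = 6.45×10^8 J/(m^2 K).
τ = 3.04 years = 9.59×10^7 s.
λ = C / τ = 6.45×10^8 / 9.59×10^7 = 6.72 W/(m²·K).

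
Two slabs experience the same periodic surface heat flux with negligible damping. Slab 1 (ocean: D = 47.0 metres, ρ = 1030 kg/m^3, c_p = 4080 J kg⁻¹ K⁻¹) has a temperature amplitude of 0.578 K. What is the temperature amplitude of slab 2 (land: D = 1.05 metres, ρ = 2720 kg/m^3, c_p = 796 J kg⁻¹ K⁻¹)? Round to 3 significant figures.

50.2 K

C_ocean = 1.98×10^8 J/(m²·K); C_land = 2.27×10^6 J/(m²·K).
A ∝ 1/C ⇒ A_land = A_ocean × C_ocean/C_land = 0.578 × 86.9 = 50.2 K.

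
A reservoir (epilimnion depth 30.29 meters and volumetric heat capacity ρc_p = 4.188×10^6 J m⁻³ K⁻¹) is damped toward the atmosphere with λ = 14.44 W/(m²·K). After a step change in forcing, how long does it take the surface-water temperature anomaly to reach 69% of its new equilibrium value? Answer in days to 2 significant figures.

Areal heat capacity C = ρc_p × D = 4.188×10^6 × 30.29 = 1.27×10^8 J/(m²·K).
τ = C / λ = 1.27×10^8 / 14.44 = 8.78×10^6 s.
Fraction reached: 1 − e^(−t/τ) = 0.69 ⇒ t = −τ ln(1 − 0.69) = τ × 1.17.
t = 1.03×10^7 s = 119 days.

120 days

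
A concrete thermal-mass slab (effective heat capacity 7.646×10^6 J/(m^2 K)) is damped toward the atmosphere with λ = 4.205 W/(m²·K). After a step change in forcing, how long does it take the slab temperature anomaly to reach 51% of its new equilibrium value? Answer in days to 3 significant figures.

15.0 days

Areal heat capacity C = 7.646×10^6 J/(m^2 K) (given).
τ = C / λ = 7.65×10^6 / 4.205 = 1.82×10^6 s.
Fraction reached: 1 − e^(−t/τ) = 0.51 ⇒ t = −τ ln(1 − 0.51) = τ × 0.713.
t = 1.30×10^6 s = 15.0 days.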